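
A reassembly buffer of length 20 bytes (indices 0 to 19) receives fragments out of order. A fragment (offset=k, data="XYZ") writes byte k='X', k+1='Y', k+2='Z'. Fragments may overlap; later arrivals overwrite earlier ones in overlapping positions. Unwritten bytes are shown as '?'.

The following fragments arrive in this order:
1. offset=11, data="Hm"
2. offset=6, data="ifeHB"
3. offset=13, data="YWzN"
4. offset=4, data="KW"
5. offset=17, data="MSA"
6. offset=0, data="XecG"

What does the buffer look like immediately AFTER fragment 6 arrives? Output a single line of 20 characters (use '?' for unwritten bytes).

Fragment 1: offset=11 data="Hm" -> buffer=???????????Hm???????
Fragment 2: offset=6 data="ifeHB" -> buffer=??????ifeHBHm???????
Fragment 3: offset=13 data="YWzN" -> buffer=??????ifeHBHmYWzN???
Fragment 4: offset=4 data="KW" -> buffer=????KWifeHBHmYWzN???
Fragment 5: offset=17 data="MSA" -> buffer=????KWifeHBHmYWzNMSA
Fragment 6: offset=0 data="XecG" -> buffer=XecGKWifeHBHmYWzNMSA

Answer: XecGKWifeHBHmYWzNMSA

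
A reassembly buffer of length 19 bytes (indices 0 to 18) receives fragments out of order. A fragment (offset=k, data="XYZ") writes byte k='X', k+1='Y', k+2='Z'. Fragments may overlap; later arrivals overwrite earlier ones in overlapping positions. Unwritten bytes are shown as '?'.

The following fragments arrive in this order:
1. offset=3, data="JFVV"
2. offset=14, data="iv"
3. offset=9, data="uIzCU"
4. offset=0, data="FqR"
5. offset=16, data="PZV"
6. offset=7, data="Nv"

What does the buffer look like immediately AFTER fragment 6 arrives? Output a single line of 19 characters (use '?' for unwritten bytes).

Fragment 1: offset=3 data="JFVV" -> buffer=???JFVV????????????
Fragment 2: offset=14 data="iv" -> buffer=???JFVV???????iv???
Fragment 3: offset=9 data="uIzCU" -> buffer=???JFVV??uIzCUiv???
Fragment 4: offset=0 data="FqR" -> buffer=FqRJFVV??uIzCUiv???
Fragment 5: offset=16 data="PZV" -> buffer=FqRJFVV??uIzCUivPZV
Fragment 6: offset=7 data="Nv" -> buffer=FqRJFVVNvuIzCUivPZV

Answer: FqRJFVVNvuIzCUivPZV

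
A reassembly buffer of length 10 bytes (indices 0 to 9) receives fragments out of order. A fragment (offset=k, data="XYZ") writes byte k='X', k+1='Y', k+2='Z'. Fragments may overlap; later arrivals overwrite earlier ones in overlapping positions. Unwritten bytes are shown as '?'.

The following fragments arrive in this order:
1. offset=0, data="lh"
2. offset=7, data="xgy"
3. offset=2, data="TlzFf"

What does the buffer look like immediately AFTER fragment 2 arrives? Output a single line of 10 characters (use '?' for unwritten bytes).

Answer: lh?????xgy

Derivation:
Fragment 1: offset=0 data="lh" -> buffer=lh????????
Fragment 2: offset=7 data="xgy" -> buffer=lh?????xgy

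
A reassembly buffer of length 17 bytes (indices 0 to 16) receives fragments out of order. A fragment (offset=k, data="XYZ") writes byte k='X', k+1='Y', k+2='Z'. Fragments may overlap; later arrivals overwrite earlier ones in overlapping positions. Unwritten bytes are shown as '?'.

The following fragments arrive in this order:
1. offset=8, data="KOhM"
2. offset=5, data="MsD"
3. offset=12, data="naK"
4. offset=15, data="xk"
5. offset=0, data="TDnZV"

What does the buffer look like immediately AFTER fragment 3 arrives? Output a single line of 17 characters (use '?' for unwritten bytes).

Answer: ?????MsDKOhMnaK??

Derivation:
Fragment 1: offset=8 data="KOhM" -> buffer=????????KOhM?????
Fragment 2: offset=5 data="MsD" -> buffer=?????MsDKOhM?????
Fragment 3: offset=12 data="naK" -> buffer=?????MsDKOhMnaK??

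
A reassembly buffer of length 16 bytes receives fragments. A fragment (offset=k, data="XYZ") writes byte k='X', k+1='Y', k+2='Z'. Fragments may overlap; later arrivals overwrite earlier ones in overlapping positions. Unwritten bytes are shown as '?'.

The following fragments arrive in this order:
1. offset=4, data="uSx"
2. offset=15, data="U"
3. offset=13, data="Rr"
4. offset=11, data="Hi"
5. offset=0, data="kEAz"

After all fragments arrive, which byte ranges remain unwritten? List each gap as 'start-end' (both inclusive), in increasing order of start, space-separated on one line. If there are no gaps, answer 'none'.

Fragment 1: offset=4 len=3
Fragment 2: offset=15 len=1
Fragment 3: offset=13 len=2
Fragment 4: offset=11 len=2
Fragment 5: offset=0 len=4
Gaps: 7-10

Answer: 7-10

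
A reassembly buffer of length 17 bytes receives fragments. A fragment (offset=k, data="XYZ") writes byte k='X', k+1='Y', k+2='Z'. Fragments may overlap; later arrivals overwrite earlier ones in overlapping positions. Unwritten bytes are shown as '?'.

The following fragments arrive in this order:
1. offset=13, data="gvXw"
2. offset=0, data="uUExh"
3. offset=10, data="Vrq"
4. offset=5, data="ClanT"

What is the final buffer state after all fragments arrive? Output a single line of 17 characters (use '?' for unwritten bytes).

Fragment 1: offset=13 data="gvXw" -> buffer=?????????????gvXw
Fragment 2: offset=0 data="uUExh" -> buffer=uUExh????????gvXw
Fragment 3: offset=10 data="Vrq" -> buffer=uUExh?????VrqgvXw
Fragment 4: offset=5 data="ClanT" -> buffer=uUExhClanTVrqgvXw

Answer: uUExhClanTVrqgvXw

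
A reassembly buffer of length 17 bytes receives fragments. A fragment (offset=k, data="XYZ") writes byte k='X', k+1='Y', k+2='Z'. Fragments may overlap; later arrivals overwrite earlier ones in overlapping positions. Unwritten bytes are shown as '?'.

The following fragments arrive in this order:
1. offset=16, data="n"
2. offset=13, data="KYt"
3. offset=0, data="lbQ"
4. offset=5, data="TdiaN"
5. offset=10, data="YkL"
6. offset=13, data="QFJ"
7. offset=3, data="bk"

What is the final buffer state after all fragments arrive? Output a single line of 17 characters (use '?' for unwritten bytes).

Answer: lbQbkTdiaNYkLQFJn

Derivation:
Fragment 1: offset=16 data="n" -> buffer=????????????????n
Fragment 2: offset=13 data="KYt" -> buffer=?????????????KYtn
Fragment 3: offset=0 data="lbQ" -> buffer=lbQ??????????KYtn
Fragment 4: offset=5 data="TdiaN" -> buffer=lbQ??TdiaN???KYtn
Fragment 5: offset=10 data="YkL" -> buffer=lbQ??TdiaNYkLKYtn
Fragment 6: offset=13 data="QFJ" -> buffer=lbQ??TdiaNYkLQFJn
Fragment 7: offset=3 data="bk" -> buffer=lbQbkTdiaNYkLQFJn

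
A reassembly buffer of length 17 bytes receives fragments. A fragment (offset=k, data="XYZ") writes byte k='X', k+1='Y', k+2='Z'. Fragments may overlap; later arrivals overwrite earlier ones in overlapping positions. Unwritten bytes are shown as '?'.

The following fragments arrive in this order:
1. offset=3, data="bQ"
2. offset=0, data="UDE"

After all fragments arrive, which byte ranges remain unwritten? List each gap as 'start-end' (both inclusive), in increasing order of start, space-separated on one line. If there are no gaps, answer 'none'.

Fragment 1: offset=3 len=2
Fragment 2: offset=0 len=3
Gaps: 5-16

Answer: 5-16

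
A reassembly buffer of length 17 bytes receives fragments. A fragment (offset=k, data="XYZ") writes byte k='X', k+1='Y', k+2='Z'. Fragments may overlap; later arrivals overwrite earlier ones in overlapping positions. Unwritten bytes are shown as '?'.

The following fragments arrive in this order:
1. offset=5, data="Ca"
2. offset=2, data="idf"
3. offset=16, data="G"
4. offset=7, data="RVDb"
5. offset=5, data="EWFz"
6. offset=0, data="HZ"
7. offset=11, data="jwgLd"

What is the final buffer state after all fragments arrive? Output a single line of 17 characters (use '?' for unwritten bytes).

Answer: HZidfEWFzDbjwgLdG

Derivation:
Fragment 1: offset=5 data="Ca" -> buffer=?????Ca??????????
Fragment 2: offset=2 data="idf" -> buffer=??idfCa??????????
Fragment 3: offset=16 data="G" -> buffer=??idfCa?????????G
Fragment 4: offset=7 data="RVDb" -> buffer=??idfCaRVDb?????G
Fragment 5: offset=5 data="EWFz" -> buffer=??idfEWFzDb?????G
Fragment 6: offset=0 data="HZ" -> buffer=HZidfEWFzDb?????G
Fragment 7: offset=11 data="jwgLd" -> buffer=HZidfEWFzDbjwgLdG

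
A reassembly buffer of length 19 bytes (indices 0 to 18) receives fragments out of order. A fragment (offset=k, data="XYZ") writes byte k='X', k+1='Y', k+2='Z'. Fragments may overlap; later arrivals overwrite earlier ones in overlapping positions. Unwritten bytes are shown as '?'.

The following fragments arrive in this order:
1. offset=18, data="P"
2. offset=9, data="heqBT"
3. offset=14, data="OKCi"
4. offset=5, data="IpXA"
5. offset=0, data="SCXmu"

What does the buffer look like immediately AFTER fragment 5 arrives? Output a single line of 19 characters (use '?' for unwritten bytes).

Fragment 1: offset=18 data="P" -> buffer=??????????????????P
Fragment 2: offset=9 data="heqBT" -> buffer=?????????heqBT????P
Fragment 3: offset=14 data="OKCi" -> buffer=?????????heqBTOKCiP
Fragment 4: offset=5 data="IpXA" -> buffer=?????IpXAheqBTOKCiP
Fragment 5: offset=0 data="SCXmu" -> buffer=SCXmuIpXAheqBTOKCiP

Answer: SCXmuIpXAheqBTOKCiP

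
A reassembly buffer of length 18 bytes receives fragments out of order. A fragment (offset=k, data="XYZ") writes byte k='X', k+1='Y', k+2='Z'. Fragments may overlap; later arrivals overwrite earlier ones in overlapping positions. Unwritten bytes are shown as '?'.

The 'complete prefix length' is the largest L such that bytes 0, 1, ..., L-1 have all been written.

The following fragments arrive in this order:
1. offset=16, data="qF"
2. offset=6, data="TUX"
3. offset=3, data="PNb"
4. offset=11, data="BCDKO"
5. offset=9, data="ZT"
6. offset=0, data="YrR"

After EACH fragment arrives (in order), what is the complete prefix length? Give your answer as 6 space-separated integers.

Answer: 0 0 0 0 0 18

Derivation:
Fragment 1: offset=16 data="qF" -> buffer=????????????????qF -> prefix_len=0
Fragment 2: offset=6 data="TUX" -> buffer=??????TUX???????qF -> prefix_len=0
Fragment 3: offset=3 data="PNb" -> buffer=???PNbTUX???????qF -> prefix_len=0
Fragment 4: offset=11 data="BCDKO" -> buffer=???PNbTUX??BCDKOqF -> prefix_len=0
Fragment 5: offset=9 data="ZT" -> buffer=???PNbTUXZTBCDKOqF -> prefix_len=0
Fragment 6: offset=0 data="YrR" -> buffer=YrRPNbTUXZTBCDKOqF -> prefix_len=18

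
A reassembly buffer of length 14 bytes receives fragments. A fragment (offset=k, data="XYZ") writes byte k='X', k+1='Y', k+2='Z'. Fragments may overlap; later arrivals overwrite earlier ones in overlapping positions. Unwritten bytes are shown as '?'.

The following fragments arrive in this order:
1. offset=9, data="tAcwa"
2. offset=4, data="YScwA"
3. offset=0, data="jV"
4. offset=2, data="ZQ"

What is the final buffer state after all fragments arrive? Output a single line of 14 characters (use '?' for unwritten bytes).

Answer: jVZQYScwAtAcwa

Derivation:
Fragment 1: offset=9 data="tAcwa" -> buffer=?????????tAcwa
Fragment 2: offset=4 data="YScwA" -> buffer=????YScwAtAcwa
Fragment 3: offset=0 data="jV" -> buffer=jV??YScwAtAcwa
Fragment 4: offset=2 data="ZQ" -> buffer=jVZQYScwAtAcwa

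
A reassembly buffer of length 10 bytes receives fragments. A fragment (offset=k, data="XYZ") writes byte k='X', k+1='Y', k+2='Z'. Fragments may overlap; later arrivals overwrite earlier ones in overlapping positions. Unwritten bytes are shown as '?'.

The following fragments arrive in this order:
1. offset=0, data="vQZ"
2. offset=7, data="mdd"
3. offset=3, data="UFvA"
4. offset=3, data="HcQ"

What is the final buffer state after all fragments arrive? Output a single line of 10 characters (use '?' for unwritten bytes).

Fragment 1: offset=0 data="vQZ" -> buffer=vQZ???????
Fragment 2: offset=7 data="mdd" -> buffer=vQZ????mdd
Fragment 3: offset=3 data="UFvA" -> buffer=vQZUFvAmdd
Fragment 4: offset=3 data="HcQ" -> buffer=vQZHcQAmdd

Answer: vQZHcQAmdd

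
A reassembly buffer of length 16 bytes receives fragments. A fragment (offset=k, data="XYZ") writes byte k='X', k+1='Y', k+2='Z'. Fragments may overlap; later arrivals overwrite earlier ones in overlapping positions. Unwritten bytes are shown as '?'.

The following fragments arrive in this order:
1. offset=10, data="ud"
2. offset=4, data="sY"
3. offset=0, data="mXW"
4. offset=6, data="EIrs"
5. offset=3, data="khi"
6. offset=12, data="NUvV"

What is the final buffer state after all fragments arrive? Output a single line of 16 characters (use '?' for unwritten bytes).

Fragment 1: offset=10 data="ud" -> buffer=??????????ud????
Fragment 2: offset=4 data="sY" -> buffer=????sY????ud????
Fragment 3: offset=0 data="mXW" -> buffer=mXW?sY????ud????
Fragment 4: offset=6 data="EIrs" -> buffer=mXW?sYEIrsud????
Fragment 5: offset=3 data="khi" -> buffer=mXWkhiEIrsud????
Fragment 6: offset=12 data="NUvV" -> buffer=mXWkhiEIrsudNUvV

Answer: mXWkhiEIrsudNUvV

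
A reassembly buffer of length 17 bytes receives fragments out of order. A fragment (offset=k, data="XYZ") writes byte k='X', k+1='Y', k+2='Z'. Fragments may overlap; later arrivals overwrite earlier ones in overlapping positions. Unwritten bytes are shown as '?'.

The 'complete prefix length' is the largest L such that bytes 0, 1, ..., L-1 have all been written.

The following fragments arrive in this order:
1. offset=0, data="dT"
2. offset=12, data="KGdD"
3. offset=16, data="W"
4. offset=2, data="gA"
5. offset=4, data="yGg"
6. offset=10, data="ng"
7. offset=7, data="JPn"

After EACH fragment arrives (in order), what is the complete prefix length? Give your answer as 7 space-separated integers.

Answer: 2 2 2 4 7 7 17

Derivation:
Fragment 1: offset=0 data="dT" -> buffer=dT??????????????? -> prefix_len=2
Fragment 2: offset=12 data="KGdD" -> buffer=dT??????????KGdD? -> prefix_len=2
Fragment 3: offset=16 data="W" -> buffer=dT??????????KGdDW -> prefix_len=2
Fragment 4: offset=2 data="gA" -> buffer=dTgA????????KGdDW -> prefix_len=4
Fragment 5: offset=4 data="yGg" -> buffer=dTgAyGg?????KGdDW -> prefix_len=7
Fragment 6: offset=10 data="ng" -> buffer=dTgAyGg???ngKGdDW -> prefix_len=7
Fragment 7: offset=7 data="JPn" -> buffer=dTgAyGgJPnngKGdDW -> prefix_len=17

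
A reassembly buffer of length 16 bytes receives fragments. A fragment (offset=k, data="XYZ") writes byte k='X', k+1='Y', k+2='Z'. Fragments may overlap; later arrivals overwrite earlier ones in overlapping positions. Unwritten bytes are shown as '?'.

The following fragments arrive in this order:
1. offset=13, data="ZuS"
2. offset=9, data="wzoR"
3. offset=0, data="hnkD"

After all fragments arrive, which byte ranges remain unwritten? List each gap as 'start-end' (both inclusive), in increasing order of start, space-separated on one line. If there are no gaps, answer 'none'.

Fragment 1: offset=13 len=3
Fragment 2: offset=9 len=4
Fragment 3: offset=0 len=4
Gaps: 4-8

Answer: 4-8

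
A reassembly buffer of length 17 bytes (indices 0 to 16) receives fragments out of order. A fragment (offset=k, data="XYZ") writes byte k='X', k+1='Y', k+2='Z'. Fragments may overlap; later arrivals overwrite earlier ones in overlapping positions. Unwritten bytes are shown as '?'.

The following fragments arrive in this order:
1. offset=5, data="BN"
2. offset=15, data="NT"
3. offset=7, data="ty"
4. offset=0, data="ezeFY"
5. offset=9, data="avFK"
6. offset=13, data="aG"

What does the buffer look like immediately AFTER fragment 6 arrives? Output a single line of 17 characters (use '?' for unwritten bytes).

Answer: ezeFYBNtyavFKaGNT

Derivation:
Fragment 1: offset=5 data="BN" -> buffer=?????BN??????????
Fragment 2: offset=15 data="NT" -> buffer=?????BN????????NT
Fragment 3: offset=7 data="ty" -> buffer=?????BNty??????NT
Fragment 4: offset=0 data="ezeFY" -> buffer=ezeFYBNty??????NT
Fragment 5: offset=9 data="avFK" -> buffer=ezeFYBNtyavFK??NT
Fragment 6: offset=13 data="aG" -> buffer=ezeFYBNtyavFKaGNT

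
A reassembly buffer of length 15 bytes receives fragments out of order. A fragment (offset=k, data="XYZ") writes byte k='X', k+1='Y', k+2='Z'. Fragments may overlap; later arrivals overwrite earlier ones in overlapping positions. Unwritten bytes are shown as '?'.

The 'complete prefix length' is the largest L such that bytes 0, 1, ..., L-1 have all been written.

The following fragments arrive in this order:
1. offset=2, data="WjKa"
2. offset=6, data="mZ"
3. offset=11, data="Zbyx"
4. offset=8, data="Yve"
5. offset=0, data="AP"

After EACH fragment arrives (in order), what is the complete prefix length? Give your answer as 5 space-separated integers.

Fragment 1: offset=2 data="WjKa" -> buffer=??WjKa????????? -> prefix_len=0
Fragment 2: offset=6 data="mZ" -> buffer=??WjKamZ??????? -> prefix_len=0
Fragment 3: offset=11 data="Zbyx" -> buffer=??WjKamZ???Zbyx -> prefix_len=0
Fragment 4: offset=8 data="Yve" -> buffer=??WjKamZYveZbyx -> prefix_len=0
Fragment 5: offset=0 data="AP" -> buffer=APWjKamZYveZbyx -> prefix_len=15

Answer: 0 0 0 0 15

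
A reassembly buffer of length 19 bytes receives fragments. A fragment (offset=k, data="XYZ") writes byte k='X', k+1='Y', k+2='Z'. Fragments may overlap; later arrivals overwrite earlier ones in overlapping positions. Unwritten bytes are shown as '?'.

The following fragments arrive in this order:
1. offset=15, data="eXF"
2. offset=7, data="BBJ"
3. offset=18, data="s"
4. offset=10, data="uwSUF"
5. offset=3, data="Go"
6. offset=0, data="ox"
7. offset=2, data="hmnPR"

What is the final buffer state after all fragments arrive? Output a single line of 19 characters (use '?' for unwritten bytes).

Answer: oxhmnPRBBJuwSUFeXFs

Derivation:
Fragment 1: offset=15 data="eXF" -> buffer=???????????????eXF?
Fragment 2: offset=7 data="BBJ" -> buffer=???????BBJ?????eXF?
Fragment 3: offset=18 data="s" -> buffer=???????BBJ?????eXFs
Fragment 4: offset=10 data="uwSUF" -> buffer=???????BBJuwSUFeXFs
Fragment 5: offset=3 data="Go" -> buffer=???Go??BBJuwSUFeXFs
Fragment 6: offset=0 data="ox" -> buffer=ox?Go??BBJuwSUFeXFs
Fragment 7: offset=2 data="hmnPR" -> buffer=oxhmnPRBBJuwSUFeXFs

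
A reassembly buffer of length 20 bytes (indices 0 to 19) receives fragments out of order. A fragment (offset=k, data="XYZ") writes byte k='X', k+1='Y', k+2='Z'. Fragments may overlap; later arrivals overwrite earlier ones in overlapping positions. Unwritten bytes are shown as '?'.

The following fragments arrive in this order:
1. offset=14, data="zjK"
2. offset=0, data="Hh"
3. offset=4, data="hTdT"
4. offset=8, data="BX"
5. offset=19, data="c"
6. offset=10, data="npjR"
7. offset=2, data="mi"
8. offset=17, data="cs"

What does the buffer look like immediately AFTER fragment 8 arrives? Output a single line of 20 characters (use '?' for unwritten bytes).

Fragment 1: offset=14 data="zjK" -> buffer=??????????????zjK???
Fragment 2: offset=0 data="Hh" -> buffer=Hh????????????zjK???
Fragment 3: offset=4 data="hTdT" -> buffer=Hh??hTdT??????zjK???
Fragment 4: offset=8 data="BX" -> buffer=Hh??hTdTBX????zjK???
Fragment 5: offset=19 data="c" -> buffer=Hh??hTdTBX????zjK??c
Fragment 6: offset=10 data="npjR" -> buffer=Hh??hTdTBXnpjRzjK??c
Fragment 7: offset=2 data="mi" -> buffer=HhmihTdTBXnpjRzjK??c
Fragment 8: offset=17 data="cs" -> buffer=HhmihTdTBXnpjRzjKcsc

Answer: HhmihTdTBXnpjRzjKcsc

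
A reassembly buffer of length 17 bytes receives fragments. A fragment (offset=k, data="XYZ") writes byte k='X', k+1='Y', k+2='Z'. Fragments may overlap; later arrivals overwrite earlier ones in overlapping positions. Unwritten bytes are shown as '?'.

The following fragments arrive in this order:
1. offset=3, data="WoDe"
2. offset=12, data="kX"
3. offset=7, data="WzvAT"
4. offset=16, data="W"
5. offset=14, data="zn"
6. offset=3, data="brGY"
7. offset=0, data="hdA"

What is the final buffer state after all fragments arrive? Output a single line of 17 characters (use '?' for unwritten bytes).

Fragment 1: offset=3 data="WoDe" -> buffer=???WoDe??????????
Fragment 2: offset=12 data="kX" -> buffer=???WoDe?????kX???
Fragment 3: offset=7 data="WzvAT" -> buffer=???WoDeWzvATkX???
Fragment 4: offset=16 data="W" -> buffer=???WoDeWzvATkX??W
Fragment 5: offset=14 data="zn" -> buffer=???WoDeWzvATkXznW
Fragment 6: offset=3 data="brGY" -> buffer=???brGYWzvATkXznW
Fragment 7: offset=0 data="hdA" -> buffer=hdAbrGYWzvATkXznW

Answer: hdAbrGYWzvATkXznW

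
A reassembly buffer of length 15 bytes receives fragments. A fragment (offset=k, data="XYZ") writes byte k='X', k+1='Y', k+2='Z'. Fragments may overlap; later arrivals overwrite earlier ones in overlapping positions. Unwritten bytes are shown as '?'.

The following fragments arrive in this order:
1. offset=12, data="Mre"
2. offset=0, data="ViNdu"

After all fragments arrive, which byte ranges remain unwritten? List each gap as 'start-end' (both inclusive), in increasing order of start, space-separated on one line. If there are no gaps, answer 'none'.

Answer: 5-11

Derivation:
Fragment 1: offset=12 len=3
Fragment 2: offset=0 len=5
Gaps: 5-11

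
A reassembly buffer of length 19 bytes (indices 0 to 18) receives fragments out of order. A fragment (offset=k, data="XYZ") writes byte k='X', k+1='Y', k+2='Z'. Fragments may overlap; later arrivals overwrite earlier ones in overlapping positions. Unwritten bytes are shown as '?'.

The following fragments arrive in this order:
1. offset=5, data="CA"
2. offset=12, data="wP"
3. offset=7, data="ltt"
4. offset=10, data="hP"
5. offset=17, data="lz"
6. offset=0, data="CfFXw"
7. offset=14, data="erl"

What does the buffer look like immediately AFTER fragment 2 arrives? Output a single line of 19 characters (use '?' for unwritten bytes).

Fragment 1: offset=5 data="CA" -> buffer=?????CA????????????
Fragment 2: offset=12 data="wP" -> buffer=?????CA?????wP?????

Answer: ?????CA?????wP?????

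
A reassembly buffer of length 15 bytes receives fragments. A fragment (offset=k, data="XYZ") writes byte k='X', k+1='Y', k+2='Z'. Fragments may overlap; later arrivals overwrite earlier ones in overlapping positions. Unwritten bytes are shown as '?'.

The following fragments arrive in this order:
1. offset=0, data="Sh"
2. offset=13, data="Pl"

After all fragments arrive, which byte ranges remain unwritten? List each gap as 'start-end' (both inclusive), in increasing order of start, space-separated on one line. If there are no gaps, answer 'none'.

Answer: 2-12

Derivation:
Fragment 1: offset=0 len=2
Fragment 2: offset=13 len=2
Gaps: 2-12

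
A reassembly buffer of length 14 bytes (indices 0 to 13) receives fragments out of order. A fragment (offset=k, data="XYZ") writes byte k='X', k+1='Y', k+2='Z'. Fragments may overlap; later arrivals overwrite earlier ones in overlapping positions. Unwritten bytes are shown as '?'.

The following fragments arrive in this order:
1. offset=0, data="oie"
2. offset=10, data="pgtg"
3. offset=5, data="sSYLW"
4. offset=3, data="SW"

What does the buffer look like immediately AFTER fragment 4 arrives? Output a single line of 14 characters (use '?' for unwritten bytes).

Fragment 1: offset=0 data="oie" -> buffer=oie???????????
Fragment 2: offset=10 data="pgtg" -> buffer=oie???????pgtg
Fragment 3: offset=5 data="sSYLW" -> buffer=oie??sSYLWpgtg
Fragment 4: offset=3 data="SW" -> buffer=oieSWsSYLWpgtg

Answer: oieSWsSYLWpgtg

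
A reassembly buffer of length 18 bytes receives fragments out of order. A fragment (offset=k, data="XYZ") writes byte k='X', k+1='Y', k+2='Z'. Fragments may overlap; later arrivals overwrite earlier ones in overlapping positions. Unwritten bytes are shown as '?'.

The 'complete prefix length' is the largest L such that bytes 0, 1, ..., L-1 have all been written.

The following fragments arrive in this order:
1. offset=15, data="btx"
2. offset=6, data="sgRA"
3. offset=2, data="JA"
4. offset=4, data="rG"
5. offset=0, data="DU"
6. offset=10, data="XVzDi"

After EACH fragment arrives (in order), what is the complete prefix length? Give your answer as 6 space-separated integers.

Fragment 1: offset=15 data="btx" -> buffer=???????????????btx -> prefix_len=0
Fragment 2: offset=6 data="sgRA" -> buffer=??????sgRA?????btx -> prefix_len=0
Fragment 3: offset=2 data="JA" -> buffer=??JA??sgRA?????btx -> prefix_len=0
Fragment 4: offset=4 data="rG" -> buffer=??JArGsgRA?????btx -> prefix_len=0
Fragment 5: offset=0 data="DU" -> buffer=DUJArGsgRA?????btx -> prefix_len=10
Fragment 6: offset=10 data="XVzDi" -> buffer=DUJArGsgRAXVzDibtx -> prefix_len=18

Answer: 0 0 0 0 10 18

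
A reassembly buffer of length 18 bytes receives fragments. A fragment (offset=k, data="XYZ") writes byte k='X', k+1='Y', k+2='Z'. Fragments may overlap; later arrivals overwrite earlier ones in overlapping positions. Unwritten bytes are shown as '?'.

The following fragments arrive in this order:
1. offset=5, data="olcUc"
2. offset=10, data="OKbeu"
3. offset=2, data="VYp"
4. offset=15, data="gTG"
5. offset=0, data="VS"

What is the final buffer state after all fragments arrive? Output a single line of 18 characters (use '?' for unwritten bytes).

Fragment 1: offset=5 data="olcUc" -> buffer=?????olcUc????????
Fragment 2: offset=10 data="OKbeu" -> buffer=?????olcUcOKbeu???
Fragment 3: offset=2 data="VYp" -> buffer=??VYpolcUcOKbeu???
Fragment 4: offset=15 data="gTG" -> buffer=??VYpolcUcOKbeugTG
Fragment 5: offset=0 data="VS" -> buffer=VSVYpolcUcOKbeugTG

Answer: VSVYpolcUcOKbeugTG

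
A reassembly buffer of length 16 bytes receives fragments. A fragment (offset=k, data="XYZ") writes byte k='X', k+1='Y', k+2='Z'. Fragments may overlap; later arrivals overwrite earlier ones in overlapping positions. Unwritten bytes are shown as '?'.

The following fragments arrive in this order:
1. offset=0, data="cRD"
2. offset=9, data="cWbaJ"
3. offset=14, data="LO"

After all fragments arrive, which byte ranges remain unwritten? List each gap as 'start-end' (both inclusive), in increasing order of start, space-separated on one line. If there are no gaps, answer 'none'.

Fragment 1: offset=0 len=3
Fragment 2: offset=9 len=5
Fragment 3: offset=14 len=2
Gaps: 3-8

Answer: 3-8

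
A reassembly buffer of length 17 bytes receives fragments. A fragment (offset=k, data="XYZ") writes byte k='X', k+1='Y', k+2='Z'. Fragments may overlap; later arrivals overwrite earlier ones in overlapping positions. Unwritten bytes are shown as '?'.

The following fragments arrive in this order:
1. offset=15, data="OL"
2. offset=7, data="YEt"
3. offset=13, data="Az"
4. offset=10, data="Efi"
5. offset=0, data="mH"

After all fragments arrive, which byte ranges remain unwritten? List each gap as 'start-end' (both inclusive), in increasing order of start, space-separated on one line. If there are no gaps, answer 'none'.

Answer: 2-6

Derivation:
Fragment 1: offset=15 len=2
Fragment 2: offset=7 len=3
Fragment 3: offset=13 len=2
Fragment 4: offset=10 len=3
Fragment 5: offset=0 len=2
Gaps: 2-6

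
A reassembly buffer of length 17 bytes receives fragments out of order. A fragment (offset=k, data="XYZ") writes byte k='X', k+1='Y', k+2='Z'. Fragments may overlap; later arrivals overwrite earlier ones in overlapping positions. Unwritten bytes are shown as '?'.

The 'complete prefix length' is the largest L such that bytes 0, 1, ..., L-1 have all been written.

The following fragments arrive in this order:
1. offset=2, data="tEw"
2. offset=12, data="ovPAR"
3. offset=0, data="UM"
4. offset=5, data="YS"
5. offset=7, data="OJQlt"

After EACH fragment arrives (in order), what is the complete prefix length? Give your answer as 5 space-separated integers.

Fragment 1: offset=2 data="tEw" -> buffer=??tEw???????????? -> prefix_len=0
Fragment 2: offset=12 data="ovPAR" -> buffer=??tEw???????ovPAR -> prefix_len=0
Fragment 3: offset=0 data="UM" -> buffer=UMtEw???????ovPAR -> prefix_len=5
Fragment 4: offset=5 data="YS" -> buffer=UMtEwYS?????ovPAR -> prefix_len=7
Fragment 5: offset=7 data="OJQlt" -> buffer=UMtEwYSOJQltovPAR -> prefix_len=17

Answer: 0 0 5 7 17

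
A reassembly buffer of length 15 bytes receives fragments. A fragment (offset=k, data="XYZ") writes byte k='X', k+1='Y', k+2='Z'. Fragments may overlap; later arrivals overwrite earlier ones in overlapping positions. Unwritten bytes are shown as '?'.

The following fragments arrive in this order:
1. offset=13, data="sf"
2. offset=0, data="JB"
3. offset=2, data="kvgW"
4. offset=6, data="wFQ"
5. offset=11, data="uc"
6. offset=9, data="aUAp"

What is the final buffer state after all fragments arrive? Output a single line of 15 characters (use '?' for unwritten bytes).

Fragment 1: offset=13 data="sf" -> buffer=?????????????sf
Fragment 2: offset=0 data="JB" -> buffer=JB???????????sf
Fragment 3: offset=2 data="kvgW" -> buffer=JBkvgW???????sf
Fragment 4: offset=6 data="wFQ" -> buffer=JBkvgWwFQ????sf
Fragment 5: offset=11 data="uc" -> buffer=JBkvgWwFQ??ucsf
Fragment 6: offset=9 data="aUAp" -> buffer=JBkvgWwFQaUApsf

Answer: JBkvgWwFQaUApsf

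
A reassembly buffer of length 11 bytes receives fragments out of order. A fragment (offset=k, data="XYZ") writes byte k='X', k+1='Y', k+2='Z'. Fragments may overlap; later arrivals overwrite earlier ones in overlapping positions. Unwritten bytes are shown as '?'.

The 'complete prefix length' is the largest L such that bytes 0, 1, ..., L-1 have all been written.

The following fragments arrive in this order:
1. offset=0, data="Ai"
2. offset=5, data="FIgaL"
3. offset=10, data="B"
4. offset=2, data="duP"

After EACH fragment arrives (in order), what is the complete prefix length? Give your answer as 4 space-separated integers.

Fragment 1: offset=0 data="Ai" -> buffer=Ai????????? -> prefix_len=2
Fragment 2: offset=5 data="FIgaL" -> buffer=Ai???FIgaL? -> prefix_len=2
Fragment 3: offset=10 data="B" -> buffer=Ai???FIgaLB -> prefix_len=2
Fragment 4: offset=2 data="duP" -> buffer=AiduPFIgaLB -> prefix_len=11

Answer: 2 2 2 11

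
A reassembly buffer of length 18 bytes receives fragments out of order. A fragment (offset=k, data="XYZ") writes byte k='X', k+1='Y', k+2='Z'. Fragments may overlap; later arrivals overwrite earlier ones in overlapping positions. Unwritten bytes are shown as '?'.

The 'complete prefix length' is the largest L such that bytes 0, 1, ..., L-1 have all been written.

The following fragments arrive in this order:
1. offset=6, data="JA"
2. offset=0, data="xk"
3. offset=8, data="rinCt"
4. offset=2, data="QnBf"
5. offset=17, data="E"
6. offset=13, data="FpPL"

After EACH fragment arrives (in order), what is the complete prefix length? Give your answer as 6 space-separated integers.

Answer: 0 2 2 13 13 18

Derivation:
Fragment 1: offset=6 data="JA" -> buffer=??????JA?????????? -> prefix_len=0
Fragment 2: offset=0 data="xk" -> buffer=xk????JA?????????? -> prefix_len=2
Fragment 3: offset=8 data="rinCt" -> buffer=xk????JArinCt????? -> prefix_len=2
Fragment 4: offset=2 data="QnBf" -> buffer=xkQnBfJArinCt????? -> prefix_len=13
Fragment 5: offset=17 data="E" -> buffer=xkQnBfJArinCt????E -> prefix_len=13
Fragment 6: offset=13 data="FpPL" -> buffer=xkQnBfJArinCtFpPLE -> prefix_len=18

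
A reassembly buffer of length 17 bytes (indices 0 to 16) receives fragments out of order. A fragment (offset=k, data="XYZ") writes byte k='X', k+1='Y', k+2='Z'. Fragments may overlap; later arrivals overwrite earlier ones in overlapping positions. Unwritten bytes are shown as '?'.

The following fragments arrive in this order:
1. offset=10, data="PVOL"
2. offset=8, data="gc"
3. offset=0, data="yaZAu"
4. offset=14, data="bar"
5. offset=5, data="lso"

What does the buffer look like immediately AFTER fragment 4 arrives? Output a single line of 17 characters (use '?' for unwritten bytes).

Answer: yaZAu???gcPVOLbar

Derivation:
Fragment 1: offset=10 data="PVOL" -> buffer=??????????PVOL???
Fragment 2: offset=8 data="gc" -> buffer=????????gcPVOL???
Fragment 3: offset=0 data="yaZAu" -> buffer=yaZAu???gcPVOL???
Fragment 4: offset=14 data="bar" -> buffer=yaZAu???gcPVOLbar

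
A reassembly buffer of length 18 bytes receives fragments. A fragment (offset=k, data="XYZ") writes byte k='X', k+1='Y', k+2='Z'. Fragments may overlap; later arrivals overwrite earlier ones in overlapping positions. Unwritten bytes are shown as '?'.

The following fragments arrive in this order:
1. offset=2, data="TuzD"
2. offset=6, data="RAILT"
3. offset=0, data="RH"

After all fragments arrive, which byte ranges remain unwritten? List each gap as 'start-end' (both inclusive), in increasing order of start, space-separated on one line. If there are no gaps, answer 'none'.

Answer: 11-17

Derivation:
Fragment 1: offset=2 len=4
Fragment 2: offset=6 len=5
Fragment 3: offset=0 len=2
Gaps: 11-17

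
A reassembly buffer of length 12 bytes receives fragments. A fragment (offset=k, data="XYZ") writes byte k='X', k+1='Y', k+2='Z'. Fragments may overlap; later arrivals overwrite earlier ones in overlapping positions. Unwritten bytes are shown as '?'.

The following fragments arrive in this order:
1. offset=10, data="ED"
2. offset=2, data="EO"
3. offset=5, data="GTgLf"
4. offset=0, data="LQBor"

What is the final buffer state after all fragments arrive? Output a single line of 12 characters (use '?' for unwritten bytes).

Answer: LQBorGTgLfED

Derivation:
Fragment 1: offset=10 data="ED" -> buffer=??????????ED
Fragment 2: offset=2 data="EO" -> buffer=??EO??????ED
Fragment 3: offset=5 data="GTgLf" -> buffer=??EO?GTgLfED
Fragment 4: offset=0 data="LQBor" -> buffer=LQBorGTgLfED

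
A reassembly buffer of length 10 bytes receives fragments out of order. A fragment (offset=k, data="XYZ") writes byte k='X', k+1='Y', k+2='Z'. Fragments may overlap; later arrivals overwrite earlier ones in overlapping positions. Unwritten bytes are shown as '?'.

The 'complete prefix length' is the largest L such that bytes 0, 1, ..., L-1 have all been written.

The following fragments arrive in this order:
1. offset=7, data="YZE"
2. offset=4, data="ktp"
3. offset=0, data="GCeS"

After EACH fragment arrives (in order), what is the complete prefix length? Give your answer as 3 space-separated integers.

Fragment 1: offset=7 data="YZE" -> buffer=???????YZE -> prefix_len=0
Fragment 2: offset=4 data="ktp" -> buffer=????ktpYZE -> prefix_len=0
Fragment 3: offset=0 data="GCeS" -> buffer=GCeSktpYZE -> prefix_len=10

Answer: 0 0 10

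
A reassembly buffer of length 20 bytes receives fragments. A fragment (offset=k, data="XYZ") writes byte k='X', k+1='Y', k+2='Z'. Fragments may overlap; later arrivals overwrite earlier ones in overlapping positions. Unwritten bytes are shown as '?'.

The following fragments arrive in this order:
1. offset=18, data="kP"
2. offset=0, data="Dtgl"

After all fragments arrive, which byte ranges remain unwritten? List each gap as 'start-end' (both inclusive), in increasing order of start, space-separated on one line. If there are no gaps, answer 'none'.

Fragment 1: offset=18 len=2
Fragment 2: offset=0 len=4
Gaps: 4-17

Answer: 4-17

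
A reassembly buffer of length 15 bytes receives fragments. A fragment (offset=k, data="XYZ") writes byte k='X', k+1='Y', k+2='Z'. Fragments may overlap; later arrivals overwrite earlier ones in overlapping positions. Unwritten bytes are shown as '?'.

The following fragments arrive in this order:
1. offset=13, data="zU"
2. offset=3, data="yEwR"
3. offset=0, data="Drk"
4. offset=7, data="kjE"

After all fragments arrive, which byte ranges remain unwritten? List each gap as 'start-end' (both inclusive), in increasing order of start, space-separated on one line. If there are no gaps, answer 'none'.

Fragment 1: offset=13 len=2
Fragment 2: offset=3 len=4
Fragment 3: offset=0 len=3
Fragment 4: offset=7 len=3
Gaps: 10-12

Answer: 10-12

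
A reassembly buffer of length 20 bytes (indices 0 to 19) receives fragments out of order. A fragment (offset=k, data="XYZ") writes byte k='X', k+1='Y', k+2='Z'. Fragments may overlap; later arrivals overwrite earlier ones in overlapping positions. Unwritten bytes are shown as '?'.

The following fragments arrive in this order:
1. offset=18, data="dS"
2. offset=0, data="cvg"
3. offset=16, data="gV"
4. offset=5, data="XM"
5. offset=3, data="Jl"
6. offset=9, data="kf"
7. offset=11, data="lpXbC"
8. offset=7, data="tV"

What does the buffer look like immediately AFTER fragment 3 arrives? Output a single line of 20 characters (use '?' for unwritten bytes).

Answer: cvg?????????????gVdS

Derivation:
Fragment 1: offset=18 data="dS" -> buffer=??????????????????dS
Fragment 2: offset=0 data="cvg" -> buffer=cvg???????????????dS
Fragment 3: offset=16 data="gV" -> buffer=cvg?????????????gVdS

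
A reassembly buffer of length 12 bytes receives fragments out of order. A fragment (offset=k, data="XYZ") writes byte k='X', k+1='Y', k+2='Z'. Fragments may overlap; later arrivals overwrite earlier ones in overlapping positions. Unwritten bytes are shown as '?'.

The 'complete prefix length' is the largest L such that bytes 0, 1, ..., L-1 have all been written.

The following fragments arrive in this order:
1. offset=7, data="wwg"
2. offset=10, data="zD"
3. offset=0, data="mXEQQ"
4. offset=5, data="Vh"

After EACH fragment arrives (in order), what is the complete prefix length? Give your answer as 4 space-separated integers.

Answer: 0 0 5 12

Derivation:
Fragment 1: offset=7 data="wwg" -> buffer=???????wwg?? -> prefix_len=0
Fragment 2: offset=10 data="zD" -> buffer=???????wwgzD -> prefix_len=0
Fragment 3: offset=0 data="mXEQQ" -> buffer=mXEQQ??wwgzD -> prefix_len=5
Fragment 4: offset=5 data="Vh" -> buffer=mXEQQVhwwgzD -> prefix_len=12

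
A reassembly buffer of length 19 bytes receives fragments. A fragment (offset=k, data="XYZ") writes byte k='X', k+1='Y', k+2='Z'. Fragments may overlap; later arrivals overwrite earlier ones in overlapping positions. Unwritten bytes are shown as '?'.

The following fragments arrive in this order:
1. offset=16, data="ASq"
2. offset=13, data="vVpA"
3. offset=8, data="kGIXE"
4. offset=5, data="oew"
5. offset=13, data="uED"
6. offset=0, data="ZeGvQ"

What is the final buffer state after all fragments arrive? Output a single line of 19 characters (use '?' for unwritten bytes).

Answer: ZeGvQoewkGIXEuEDASq

Derivation:
Fragment 1: offset=16 data="ASq" -> buffer=????????????????ASq
Fragment 2: offset=13 data="vVpA" -> buffer=?????????????vVpASq
Fragment 3: offset=8 data="kGIXE" -> buffer=????????kGIXEvVpASq
Fragment 4: offset=5 data="oew" -> buffer=?????oewkGIXEvVpASq
Fragment 5: offset=13 data="uED" -> buffer=?????oewkGIXEuEDASq
Fragment 6: offset=0 data="ZeGvQ" -> buffer=ZeGvQoewkGIXEuEDASq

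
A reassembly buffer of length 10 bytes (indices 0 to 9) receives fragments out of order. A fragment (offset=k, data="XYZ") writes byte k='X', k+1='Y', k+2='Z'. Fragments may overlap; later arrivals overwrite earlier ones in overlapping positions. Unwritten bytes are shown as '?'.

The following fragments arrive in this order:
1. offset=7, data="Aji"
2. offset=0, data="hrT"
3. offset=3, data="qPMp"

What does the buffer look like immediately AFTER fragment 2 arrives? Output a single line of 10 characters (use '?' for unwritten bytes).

Fragment 1: offset=7 data="Aji" -> buffer=???????Aji
Fragment 2: offset=0 data="hrT" -> buffer=hrT????Aji

Answer: hrT????Aji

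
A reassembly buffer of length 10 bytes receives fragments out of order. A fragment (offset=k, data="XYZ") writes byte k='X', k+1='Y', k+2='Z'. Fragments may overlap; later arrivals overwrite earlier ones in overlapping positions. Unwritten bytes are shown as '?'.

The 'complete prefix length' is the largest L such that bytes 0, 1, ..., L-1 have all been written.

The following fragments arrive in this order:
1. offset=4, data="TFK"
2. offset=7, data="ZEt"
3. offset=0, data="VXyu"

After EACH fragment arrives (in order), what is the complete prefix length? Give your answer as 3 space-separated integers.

Answer: 0 0 10

Derivation:
Fragment 1: offset=4 data="TFK" -> buffer=????TFK??? -> prefix_len=0
Fragment 2: offset=7 data="ZEt" -> buffer=????TFKZEt -> prefix_len=0
Fragment 3: offset=0 data="VXyu" -> buffer=VXyuTFKZEt -> prefix_len=10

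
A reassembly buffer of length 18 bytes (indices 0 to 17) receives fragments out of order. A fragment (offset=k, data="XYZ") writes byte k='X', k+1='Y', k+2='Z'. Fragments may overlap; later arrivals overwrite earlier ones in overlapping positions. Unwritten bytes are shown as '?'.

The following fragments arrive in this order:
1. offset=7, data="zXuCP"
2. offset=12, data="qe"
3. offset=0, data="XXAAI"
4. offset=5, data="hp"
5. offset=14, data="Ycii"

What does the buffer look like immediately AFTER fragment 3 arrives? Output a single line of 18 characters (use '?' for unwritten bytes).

Answer: XXAAI??zXuCPqe????

Derivation:
Fragment 1: offset=7 data="zXuCP" -> buffer=???????zXuCP??????
Fragment 2: offset=12 data="qe" -> buffer=???????zXuCPqe????
Fragment 3: offset=0 data="XXAAI" -> buffer=XXAAI??zXuCPqe????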